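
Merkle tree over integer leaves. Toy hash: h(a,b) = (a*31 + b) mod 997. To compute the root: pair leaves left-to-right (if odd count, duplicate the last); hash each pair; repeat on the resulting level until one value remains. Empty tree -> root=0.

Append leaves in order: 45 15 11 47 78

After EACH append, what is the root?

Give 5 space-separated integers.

After append 45 (leaves=[45]):
  L0: [45]
  root=45
After append 15 (leaves=[45, 15]):
  L0: [45, 15]
  L1: h(45,15)=(45*31+15)%997=413 -> [413]
  root=413
After append 11 (leaves=[45, 15, 11]):
  L0: [45, 15, 11]
  L1: h(45,15)=(45*31+15)%997=413 h(11,11)=(11*31+11)%997=352 -> [413, 352]
  L2: h(413,352)=(413*31+352)%997=194 -> [194]
  root=194
After append 47 (leaves=[45, 15, 11, 47]):
  L0: [45, 15, 11, 47]
  L1: h(45,15)=(45*31+15)%997=413 h(11,47)=(11*31+47)%997=388 -> [413, 388]
  L2: h(413,388)=(413*31+388)%997=230 -> [230]
  root=230
After append 78 (leaves=[45, 15, 11, 47, 78]):
  L0: [45, 15, 11, 47, 78]
  L1: h(45,15)=(45*31+15)%997=413 h(11,47)=(11*31+47)%997=388 h(78,78)=(78*31+78)%997=502 -> [413, 388, 502]
  L2: h(413,388)=(413*31+388)%997=230 h(502,502)=(502*31+502)%997=112 -> [230, 112]
  L3: h(230,112)=(230*31+112)%997=263 -> [263]
  root=263

Answer: 45 413 194 230 263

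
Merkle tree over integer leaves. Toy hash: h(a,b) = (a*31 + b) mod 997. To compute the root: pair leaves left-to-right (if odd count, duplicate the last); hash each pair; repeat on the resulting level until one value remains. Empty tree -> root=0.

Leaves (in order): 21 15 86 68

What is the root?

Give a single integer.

Answer: 449

Derivation:
L0: [21, 15, 86, 68]
L1: h(21,15)=(21*31+15)%997=666 h(86,68)=(86*31+68)%997=740 -> [666, 740]
L2: h(666,740)=(666*31+740)%997=449 -> [449]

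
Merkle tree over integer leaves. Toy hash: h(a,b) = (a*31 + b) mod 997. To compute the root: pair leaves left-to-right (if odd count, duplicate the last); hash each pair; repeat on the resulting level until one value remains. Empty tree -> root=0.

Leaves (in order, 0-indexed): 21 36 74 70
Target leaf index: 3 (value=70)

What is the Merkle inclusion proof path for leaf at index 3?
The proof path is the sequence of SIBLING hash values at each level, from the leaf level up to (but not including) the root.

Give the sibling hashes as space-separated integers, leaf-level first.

Answer: 74 687

Derivation:
L0 (leaves): [21, 36, 74, 70], target index=3
L1: h(21,36)=(21*31+36)%997=687 [pair 0] h(74,70)=(74*31+70)%997=370 [pair 1] -> [687, 370]
  Sibling for proof at L0: 74
L2: h(687,370)=(687*31+370)%997=730 [pair 0] -> [730]
  Sibling for proof at L1: 687
Root: 730
Proof path (sibling hashes from leaf to root): [74, 687]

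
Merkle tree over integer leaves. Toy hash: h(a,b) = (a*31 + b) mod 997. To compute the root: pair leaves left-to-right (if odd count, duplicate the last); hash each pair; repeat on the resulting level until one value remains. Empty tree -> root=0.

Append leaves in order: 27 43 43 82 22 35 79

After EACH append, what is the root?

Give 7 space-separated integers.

After append 27 (leaves=[27]):
  L0: [27]
  root=27
After append 43 (leaves=[27, 43]):
  L0: [27, 43]
  L1: h(27,43)=(27*31+43)%997=880 -> [880]
  root=880
After append 43 (leaves=[27, 43, 43]):
  L0: [27, 43, 43]
  L1: h(27,43)=(27*31+43)%997=880 h(43,43)=(43*31+43)%997=379 -> [880, 379]
  L2: h(880,379)=(880*31+379)%997=740 -> [740]
  root=740
After append 82 (leaves=[27, 43, 43, 82]):
  L0: [27, 43, 43, 82]
  L1: h(27,43)=(27*31+43)%997=880 h(43,82)=(43*31+82)%997=418 -> [880, 418]
  L2: h(880,418)=(880*31+418)%997=779 -> [779]
  root=779
After append 22 (leaves=[27, 43, 43, 82, 22]):
  L0: [27, 43, 43, 82, 22]
  L1: h(27,43)=(27*31+43)%997=880 h(43,82)=(43*31+82)%997=418 h(22,22)=(22*31+22)%997=704 -> [880, 418, 704]
  L2: h(880,418)=(880*31+418)%997=779 h(704,704)=(704*31+704)%997=594 -> [779, 594]
  L3: h(779,594)=(779*31+594)%997=815 -> [815]
  root=815
After append 35 (leaves=[27, 43, 43, 82, 22, 35]):
  L0: [27, 43, 43, 82, 22, 35]
  L1: h(27,43)=(27*31+43)%997=880 h(43,82)=(43*31+82)%997=418 h(22,35)=(22*31+35)%997=717 -> [880, 418, 717]
  L2: h(880,418)=(880*31+418)%997=779 h(717,717)=(717*31+717)%997=13 -> [779, 13]
  L3: h(779,13)=(779*31+13)%997=234 -> [234]
  root=234
After append 79 (leaves=[27, 43, 43, 82, 22, 35, 79]):
  L0: [27, 43, 43, 82, 22, 35, 79]
  L1: h(27,43)=(27*31+43)%997=880 h(43,82)=(43*31+82)%997=418 h(22,35)=(22*31+35)%997=717 h(79,79)=(79*31+79)%997=534 -> [880, 418, 717, 534]
  L2: h(880,418)=(880*31+418)%997=779 h(717,534)=(717*31+534)%997=827 -> [779, 827]
  L3: h(779,827)=(779*31+827)%997=51 -> [51]
  root=51

Answer: 27 880 740 779 815 234 51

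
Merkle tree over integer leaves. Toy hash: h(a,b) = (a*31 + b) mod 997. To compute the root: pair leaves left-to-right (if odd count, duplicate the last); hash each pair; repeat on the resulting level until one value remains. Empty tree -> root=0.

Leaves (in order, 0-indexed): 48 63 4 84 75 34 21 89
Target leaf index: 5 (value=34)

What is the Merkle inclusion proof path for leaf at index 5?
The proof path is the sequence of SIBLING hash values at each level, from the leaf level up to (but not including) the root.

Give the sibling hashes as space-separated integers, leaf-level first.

Answer: 75 740 433

Derivation:
L0 (leaves): [48, 63, 4, 84, 75, 34, 21, 89], target index=5
L1: h(48,63)=(48*31+63)%997=554 [pair 0] h(4,84)=(4*31+84)%997=208 [pair 1] h(75,34)=(75*31+34)%997=365 [pair 2] h(21,89)=(21*31+89)%997=740 [pair 3] -> [554, 208, 365, 740]
  Sibling for proof at L0: 75
L2: h(554,208)=(554*31+208)%997=433 [pair 0] h(365,740)=(365*31+740)%997=91 [pair 1] -> [433, 91]
  Sibling for proof at L1: 740
L3: h(433,91)=(433*31+91)%997=553 [pair 0] -> [553]
  Sibling for proof at L2: 433
Root: 553
Proof path (sibling hashes from leaf to root): [75, 740, 433]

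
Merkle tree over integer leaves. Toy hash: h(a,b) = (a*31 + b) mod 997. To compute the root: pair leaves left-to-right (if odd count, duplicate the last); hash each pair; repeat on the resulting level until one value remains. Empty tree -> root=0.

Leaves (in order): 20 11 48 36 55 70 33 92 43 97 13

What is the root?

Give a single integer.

Answer: 412

Derivation:
L0: [20, 11, 48, 36, 55, 70, 33, 92, 43, 97, 13]
L1: h(20,11)=(20*31+11)%997=631 h(48,36)=(48*31+36)%997=527 h(55,70)=(55*31+70)%997=778 h(33,92)=(33*31+92)%997=118 h(43,97)=(43*31+97)%997=433 h(13,13)=(13*31+13)%997=416 -> [631, 527, 778, 118, 433, 416]
L2: h(631,527)=(631*31+527)%997=148 h(778,118)=(778*31+118)%997=308 h(433,416)=(433*31+416)%997=878 -> [148, 308, 878]
L3: h(148,308)=(148*31+308)%997=908 h(878,878)=(878*31+878)%997=180 -> [908, 180]
L4: h(908,180)=(908*31+180)%997=412 -> [412]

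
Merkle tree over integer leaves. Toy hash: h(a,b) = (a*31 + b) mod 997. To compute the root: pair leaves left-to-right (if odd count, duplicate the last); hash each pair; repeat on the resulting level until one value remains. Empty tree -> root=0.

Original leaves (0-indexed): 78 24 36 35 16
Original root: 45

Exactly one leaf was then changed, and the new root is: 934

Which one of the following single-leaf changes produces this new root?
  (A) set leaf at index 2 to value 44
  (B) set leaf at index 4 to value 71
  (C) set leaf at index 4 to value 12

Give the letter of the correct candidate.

Original leaves: [78, 24, 36, 35, 16]
Target new root: 934
Try each candidate change and compute the resulting root:
Candidate A: set leaf[2] = 44 -> leaves = [78, 24, 44, 35, 16]
  L0: [78, 24, 44, 35, 16]
  L1: h(78,24)=(78*31+24)%997=448 h(44,35)=(44*31+35)%997=402 h(16,16)=(16*31+16)%997=512 -> [448, 402, 512]
  L2: h(448,402)=(448*31+402)%997=332 h(512,512)=(512*31+512)%997=432 -> [332, 432]
  L3: h(332,432)=(332*31+432)%997=754 -> [754]
  root = 754 != target 934
Candidate B: set leaf[4] = 71 -> leaves = [78, 24, 36, 35, 71]
  L0: [78, 24, 36, 35, 71]
  L1: h(78,24)=(78*31+24)%997=448 h(36,35)=(36*31+35)%997=154 h(71,71)=(71*31+71)%997=278 -> [448, 154, 278]
  L2: h(448,154)=(448*31+154)%997=84 h(278,278)=(278*31+278)%997=920 -> [84, 920]
  L3: h(84,920)=(84*31+920)%997=533 -> [533]
  root = 533 != target 934
Candidate C: set leaf[4] = 12 -> leaves = [78, 24, 36, 35, 12]
  L0: [78, 24, 36, 35, 12]
  L1: h(78,24)=(78*31+24)%997=448 h(36,35)=(36*31+35)%997=154 h(12,12)=(12*31+12)%997=384 -> [448, 154, 384]
  L2: h(448,154)=(448*31+154)%997=84 h(384,384)=(384*31+384)%997=324 -> [84, 324]
  L3: h(84,324)=(84*31+324)%997=934 -> [934]
  root = 934 == target 934  ** MATCH **
Candidate C produces the target root.

Answer: C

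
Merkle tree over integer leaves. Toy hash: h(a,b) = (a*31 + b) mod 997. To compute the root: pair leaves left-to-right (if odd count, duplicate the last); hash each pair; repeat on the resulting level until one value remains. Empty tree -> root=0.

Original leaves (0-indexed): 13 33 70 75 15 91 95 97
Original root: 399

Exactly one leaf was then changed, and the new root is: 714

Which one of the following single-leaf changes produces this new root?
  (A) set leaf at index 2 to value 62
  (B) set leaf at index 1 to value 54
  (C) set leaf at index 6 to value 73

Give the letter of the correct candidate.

Original leaves: [13, 33, 70, 75, 15, 91, 95, 97]
Target new root: 714
Try each candidate change and compute the resulting root:
Candidate A: set leaf[2] = 62 -> leaves = [13, 33, 62, 75, 15, 91, 95, 97]
  L0: [13, 33, 62, 75, 15, 91, 95, 97]
  L1: h(13,33)=(13*31+33)%997=436 h(62,75)=(62*31+75)%997=3 h(15,91)=(15*31+91)%997=556 h(95,97)=(95*31+97)%997=51 -> [436, 3, 556, 51]
  L2: h(436,3)=(436*31+3)%997=558 h(556,51)=(556*31+51)%997=338 -> [558, 338]
  L3: h(558,338)=(558*31+338)%997=687 -> [687]
  root = 687 != target 714
Candidate B: set leaf[1] = 54 -> leaves = [13, 54, 70, 75, 15, 91, 95, 97]
  L0: [13, 54, 70, 75, 15, 91, 95, 97]
  L1: h(13,54)=(13*31+54)%997=457 h(70,75)=(70*31+75)%997=251 h(15,91)=(15*31+91)%997=556 h(95,97)=(95*31+97)%997=51 -> [457, 251, 556, 51]
  L2: h(457,251)=(457*31+251)%997=460 h(556,51)=(556*31+51)%997=338 -> [460, 338]
  L3: h(460,338)=(460*31+338)%997=640 -> [640]
  root = 640 != target 714
Candidate C: set leaf[6] = 73 -> leaves = [13, 33, 70, 75, 15, 91, 73, 97]
  L0: [13, 33, 70, 75, 15, 91, 73, 97]
  L1: h(13,33)=(13*31+33)%997=436 h(70,75)=(70*31+75)%997=251 h(15,91)=(15*31+91)%997=556 h(73,97)=(73*31+97)%997=366 -> [436, 251, 556, 366]
  L2: h(436,251)=(436*31+251)%997=806 h(556,366)=(556*31+366)%997=653 -> [806, 653]
  L3: h(806,653)=(806*31+653)%997=714 -> [714]
  root = 714 == target 714  ** MATCH **
Candidate C produces the target root.

Answer: C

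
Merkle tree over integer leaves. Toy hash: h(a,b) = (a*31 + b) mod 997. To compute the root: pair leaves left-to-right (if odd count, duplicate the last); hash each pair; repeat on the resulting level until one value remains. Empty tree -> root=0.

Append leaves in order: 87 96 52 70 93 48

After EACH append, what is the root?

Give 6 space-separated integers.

Answer: 87 799 511 529 964 521

Derivation:
After append 87 (leaves=[87]):
  L0: [87]
  root=87
After append 96 (leaves=[87, 96]):
  L0: [87, 96]
  L1: h(87,96)=(87*31+96)%997=799 -> [799]
  root=799
After append 52 (leaves=[87, 96, 52]):
  L0: [87, 96, 52]
  L1: h(87,96)=(87*31+96)%997=799 h(52,52)=(52*31+52)%997=667 -> [799, 667]
  L2: h(799,667)=(799*31+667)%997=511 -> [511]
  root=511
After append 70 (leaves=[87, 96, 52, 70]):
  L0: [87, 96, 52, 70]
  L1: h(87,96)=(87*31+96)%997=799 h(52,70)=(52*31+70)%997=685 -> [799, 685]
  L2: h(799,685)=(799*31+685)%997=529 -> [529]
  root=529
After append 93 (leaves=[87, 96, 52, 70, 93]):
  L0: [87, 96, 52, 70, 93]
  L1: h(87,96)=(87*31+96)%997=799 h(52,70)=(52*31+70)%997=685 h(93,93)=(93*31+93)%997=982 -> [799, 685, 982]
  L2: h(799,685)=(799*31+685)%997=529 h(982,982)=(982*31+982)%997=517 -> [529, 517]
  L3: h(529,517)=(529*31+517)%997=964 -> [964]
  root=964
After append 48 (leaves=[87, 96, 52, 70, 93, 48]):
  L0: [87, 96, 52, 70, 93, 48]
  L1: h(87,96)=(87*31+96)%997=799 h(52,70)=(52*31+70)%997=685 h(93,48)=(93*31+48)%997=937 -> [799, 685, 937]
  L2: h(799,685)=(799*31+685)%997=529 h(937,937)=(937*31+937)%997=74 -> [529, 74]
  L3: h(529,74)=(529*31+74)%997=521 -> [521]
  root=521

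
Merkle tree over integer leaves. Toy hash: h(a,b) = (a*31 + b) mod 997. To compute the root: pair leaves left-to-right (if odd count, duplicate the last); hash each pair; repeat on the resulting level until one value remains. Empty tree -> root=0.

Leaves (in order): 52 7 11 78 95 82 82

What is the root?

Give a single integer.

Answer: 319

Derivation:
L0: [52, 7, 11, 78, 95, 82, 82]
L1: h(52,7)=(52*31+7)%997=622 h(11,78)=(11*31+78)%997=419 h(95,82)=(95*31+82)%997=36 h(82,82)=(82*31+82)%997=630 -> [622, 419, 36, 630]
L2: h(622,419)=(622*31+419)%997=758 h(36,630)=(36*31+630)%997=749 -> [758, 749]
L3: h(758,749)=(758*31+749)%997=319 -> [319]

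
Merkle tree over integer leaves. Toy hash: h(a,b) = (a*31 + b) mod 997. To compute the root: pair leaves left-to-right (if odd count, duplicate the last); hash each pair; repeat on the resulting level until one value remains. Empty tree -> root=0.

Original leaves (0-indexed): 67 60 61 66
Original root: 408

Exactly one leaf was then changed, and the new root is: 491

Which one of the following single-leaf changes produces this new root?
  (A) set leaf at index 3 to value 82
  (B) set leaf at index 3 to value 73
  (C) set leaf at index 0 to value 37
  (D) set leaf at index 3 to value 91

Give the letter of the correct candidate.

Original leaves: [67, 60, 61, 66]
Target new root: 491
Try each candidate change and compute the resulting root:
Candidate A: set leaf[3] = 82 -> leaves = [67, 60, 61, 82]
  L0: [67, 60, 61, 82]
  L1: h(67,60)=(67*31+60)%997=143 h(61,82)=(61*31+82)%997=976 -> [143, 976]
  L2: h(143,976)=(143*31+976)%997=424 -> [424]
  root = 424 != target 491
Candidate B: set leaf[3] = 73 -> leaves = [67, 60, 61, 73]
  L0: [67, 60, 61, 73]
  L1: h(67,60)=(67*31+60)%997=143 h(61,73)=(61*31+73)%997=967 -> [143, 967]
  L2: h(143,967)=(143*31+967)%997=415 -> [415]
  root = 415 != target 491
Candidate C: set leaf[0] = 37 -> leaves = [37, 60, 61, 66]
  L0: [37, 60, 61, 66]
  L1: h(37,60)=(37*31+60)%997=210 h(61,66)=(61*31+66)%997=960 -> [210, 960]
  L2: h(210,960)=(210*31+960)%997=491 -> [491]
  root = 491 == target 491  ** MATCH **
Candidate D: set leaf[3] = 91 -> leaves = [67, 60, 61, 91]
  L0: [67, 60, 61, 91]
  L1: h(67,60)=(67*31+60)%997=143 h(61,91)=(61*31+91)%997=985 -> [143, 985]
  L2: h(143,985)=(143*31+985)%997=433 -> [433]
  root = 433 != target 491
Candidate C produces the target root.

Answer: C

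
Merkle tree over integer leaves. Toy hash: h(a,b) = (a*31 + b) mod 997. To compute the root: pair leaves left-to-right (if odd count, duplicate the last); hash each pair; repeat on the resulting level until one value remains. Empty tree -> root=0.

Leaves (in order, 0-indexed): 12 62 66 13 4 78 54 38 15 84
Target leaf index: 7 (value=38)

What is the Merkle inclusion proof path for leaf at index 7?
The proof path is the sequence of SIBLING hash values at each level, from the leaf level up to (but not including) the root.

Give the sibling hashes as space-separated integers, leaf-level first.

Answer: 54 202 558 865

Derivation:
L0 (leaves): [12, 62, 66, 13, 4, 78, 54, 38, 15, 84], target index=7
L1: h(12,62)=(12*31+62)%997=434 [pair 0] h(66,13)=(66*31+13)%997=65 [pair 1] h(4,78)=(4*31+78)%997=202 [pair 2] h(54,38)=(54*31+38)%997=715 [pair 3] h(15,84)=(15*31+84)%997=549 [pair 4] -> [434, 65, 202, 715, 549]
  Sibling for proof at L0: 54
L2: h(434,65)=(434*31+65)%997=558 [pair 0] h(202,715)=(202*31+715)%997=995 [pair 1] h(549,549)=(549*31+549)%997=619 [pair 2] -> [558, 995, 619]
  Sibling for proof at L1: 202
L3: h(558,995)=(558*31+995)%997=347 [pair 0] h(619,619)=(619*31+619)%997=865 [pair 1] -> [347, 865]
  Sibling for proof at L2: 558
L4: h(347,865)=(347*31+865)%997=655 [pair 0] -> [655]
  Sibling for proof at L3: 865
Root: 655
Proof path (sibling hashes from leaf to root): [54, 202, 558, 865]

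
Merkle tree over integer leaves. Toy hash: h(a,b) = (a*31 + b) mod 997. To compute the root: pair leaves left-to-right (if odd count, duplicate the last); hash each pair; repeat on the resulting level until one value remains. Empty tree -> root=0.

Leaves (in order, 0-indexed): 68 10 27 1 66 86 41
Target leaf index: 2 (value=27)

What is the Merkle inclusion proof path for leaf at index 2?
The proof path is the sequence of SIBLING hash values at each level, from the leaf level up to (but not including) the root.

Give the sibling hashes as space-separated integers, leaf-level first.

L0 (leaves): [68, 10, 27, 1, 66, 86, 41], target index=2
L1: h(68,10)=(68*31+10)%997=124 [pair 0] h(27,1)=(27*31+1)%997=838 [pair 1] h(66,86)=(66*31+86)%997=138 [pair 2] h(41,41)=(41*31+41)%997=315 [pair 3] -> [124, 838, 138, 315]
  Sibling for proof at L0: 1
L2: h(124,838)=(124*31+838)%997=694 [pair 0] h(138,315)=(138*31+315)%997=605 [pair 1] -> [694, 605]
  Sibling for proof at L1: 124
L3: h(694,605)=(694*31+605)%997=185 [pair 0] -> [185]
  Sibling for proof at L2: 605
Root: 185
Proof path (sibling hashes from leaf to root): [1, 124, 605]

Answer: 1 124 605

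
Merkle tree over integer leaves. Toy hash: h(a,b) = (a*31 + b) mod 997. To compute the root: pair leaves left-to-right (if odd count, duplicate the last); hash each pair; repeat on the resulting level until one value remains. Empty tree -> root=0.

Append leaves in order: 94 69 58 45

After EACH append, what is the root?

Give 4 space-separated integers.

Answer: 94 989 611 598

Derivation:
After append 94 (leaves=[94]):
  L0: [94]
  root=94
After append 69 (leaves=[94, 69]):
  L0: [94, 69]
  L1: h(94,69)=(94*31+69)%997=989 -> [989]
  root=989
After append 58 (leaves=[94, 69, 58]):
  L0: [94, 69, 58]
  L1: h(94,69)=(94*31+69)%997=989 h(58,58)=(58*31+58)%997=859 -> [989, 859]
  L2: h(989,859)=(989*31+859)%997=611 -> [611]
  root=611
After append 45 (leaves=[94, 69, 58, 45]):
  L0: [94, 69, 58, 45]
  L1: h(94,69)=(94*31+69)%997=989 h(58,45)=(58*31+45)%997=846 -> [989, 846]
  L2: h(989,846)=(989*31+846)%997=598 -> [598]
  root=598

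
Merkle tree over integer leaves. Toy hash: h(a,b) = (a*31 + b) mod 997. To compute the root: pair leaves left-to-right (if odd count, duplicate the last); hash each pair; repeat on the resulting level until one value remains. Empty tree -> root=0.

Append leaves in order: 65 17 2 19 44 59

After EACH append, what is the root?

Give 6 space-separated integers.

After append 65 (leaves=[65]):
  L0: [65]
  root=65
After append 17 (leaves=[65, 17]):
  L0: [65, 17]
  L1: h(65,17)=(65*31+17)%997=38 -> [38]
  root=38
After append 2 (leaves=[65, 17, 2]):
  L0: [65, 17, 2]
  L1: h(65,17)=(65*31+17)%997=38 h(2,2)=(2*31+2)%997=64 -> [38, 64]
  L2: h(38,64)=(38*31+64)%997=245 -> [245]
  root=245
After append 19 (leaves=[65, 17, 2, 19]):
  L0: [65, 17, 2, 19]
  L1: h(65,17)=(65*31+17)%997=38 h(2,19)=(2*31+19)%997=81 -> [38, 81]
  L2: h(38,81)=(38*31+81)%997=262 -> [262]
  root=262
After append 44 (leaves=[65, 17, 2, 19, 44]):
  L0: [65, 17, 2, 19, 44]
  L1: h(65,17)=(65*31+17)%997=38 h(2,19)=(2*31+19)%997=81 h(44,44)=(44*31+44)%997=411 -> [38, 81, 411]
  L2: h(38,81)=(38*31+81)%997=262 h(411,411)=(411*31+411)%997=191 -> [262, 191]
  L3: h(262,191)=(262*31+191)%997=337 -> [337]
  root=337
After append 59 (leaves=[65, 17, 2, 19, 44, 59]):
  L0: [65, 17, 2, 19, 44, 59]
  L1: h(65,17)=(65*31+17)%997=38 h(2,19)=(2*31+19)%997=81 h(44,59)=(44*31+59)%997=426 -> [38, 81, 426]
  L2: h(38,81)=(38*31+81)%997=262 h(426,426)=(426*31+426)%997=671 -> [262, 671]
  L3: h(262,671)=(262*31+671)%997=817 -> [817]
  root=817

Answer: 65 38 245 262 337 817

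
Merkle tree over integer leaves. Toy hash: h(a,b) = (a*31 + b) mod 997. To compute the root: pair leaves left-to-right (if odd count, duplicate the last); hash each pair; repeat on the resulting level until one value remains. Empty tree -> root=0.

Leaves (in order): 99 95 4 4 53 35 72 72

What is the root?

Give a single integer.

Answer: 218

Derivation:
L0: [99, 95, 4, 4, 53, 35, 72, 72]
L1: h(99,95)=(99*31+95)%997=173 h(4,4)=(4*31+4)%997=128 h(53,35)=(53*31+35)%997=681 h(72,72)=(72*31+72)%997=310 -> [173, 128, 681, 310]
L2: h(173,128)=(173*31+128)%997=506 h(681,310)=(681*31+310)%997=484 -> [506, 484]
L3: h(506,484)=(506*31+484)%997=218 -> [218]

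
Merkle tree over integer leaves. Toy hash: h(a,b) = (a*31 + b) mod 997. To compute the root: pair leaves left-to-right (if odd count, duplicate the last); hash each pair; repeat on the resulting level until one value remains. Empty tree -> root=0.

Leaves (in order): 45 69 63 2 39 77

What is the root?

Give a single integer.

L0: [45, 69, 63, 2, 39, 77]
L1: h(45,69)=(45*31+69)%997=467 h(63,2)=(63*31+2)%997=958 h(39,77)=(39*31+77)%997=289 -> [467, 958, 289]
L2: h(467,958)=(467*31+958)%997=480 h(289,289)=(289*31+289)%997=275 -> [480, 275]
L3: h(480,275)=(480*31+275)%997=200 -> [200]

Answer: 200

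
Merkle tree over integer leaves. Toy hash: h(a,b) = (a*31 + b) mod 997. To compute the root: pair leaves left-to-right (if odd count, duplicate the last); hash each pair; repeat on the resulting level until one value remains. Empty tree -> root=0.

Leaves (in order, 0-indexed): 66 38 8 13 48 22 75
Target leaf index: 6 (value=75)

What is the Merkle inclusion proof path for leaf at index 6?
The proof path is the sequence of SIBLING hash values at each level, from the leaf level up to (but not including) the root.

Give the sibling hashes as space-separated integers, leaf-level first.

Answer: 75 513 60

Derivation:
L0 (leaves): [66, 38, 8, 13, 48, 22, 75], target index=6
L1: h(66,38)=(66*31+38)%997=90 [pair 0] h(8,13)=(8*31+13)%997=261 [pair 1] h(48,22)=(48*31+22)%997=513 [pair 2] h(75,75)=(75*31+75)%997=406 [pair 3] -> [90, 261, 513, 406]
  Sibling for proof at L0: 75
L2: h(90,261)=(90*31+261)%997=60 [pair 0] h(513,406)=(513*31+406)%997=357 [pair 1] -> [60, 357]
  Sibling for proof at L1: 513
L3: h(60,357)=(60*31+357)%997=223 [pair 0] -> [223]
  Sibling for proof at L2: 60
Root: 223
Proof path (sibling hashes from leaf to root): [75, 513, 60]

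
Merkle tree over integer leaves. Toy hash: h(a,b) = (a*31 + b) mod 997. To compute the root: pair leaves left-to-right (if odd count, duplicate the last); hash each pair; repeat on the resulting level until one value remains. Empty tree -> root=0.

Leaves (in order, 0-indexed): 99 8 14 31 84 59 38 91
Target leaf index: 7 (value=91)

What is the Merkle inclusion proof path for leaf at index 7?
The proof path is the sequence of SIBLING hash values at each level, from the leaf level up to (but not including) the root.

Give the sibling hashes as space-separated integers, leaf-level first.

Answer: 38 669 140

Derivation:
L0 (leaves): [99, 8, 14, 31, 84, 59, 38, 91], target index=7
L1: h(99,8)=(99*31+8)%997=86 [pair 0] h(14,31)=(14*31+31)%997=465 [pair 1] h(84,59)=(84*31+59)%997=669 [pair 2] h(38,91)=(38*31+91)%997=272 [pair 3] -> [86, 465, 669, 272]
  Sibling for proof at L0: 38
L2: h(86,465)=(86*31+465)%997=140 [pair 0] h(669,272)=(669*31+272)%997=74 [pair 1] -> [140, 74]
  Sibling for proof at L1: 669
L3: h(140,74)=(140*31+74)%997=426 [pair 0] -> [426]
  Sibling for proof at L2: 140
Root: 426
Proof path (sibling hashes from leaf to root): [38, 669, 140]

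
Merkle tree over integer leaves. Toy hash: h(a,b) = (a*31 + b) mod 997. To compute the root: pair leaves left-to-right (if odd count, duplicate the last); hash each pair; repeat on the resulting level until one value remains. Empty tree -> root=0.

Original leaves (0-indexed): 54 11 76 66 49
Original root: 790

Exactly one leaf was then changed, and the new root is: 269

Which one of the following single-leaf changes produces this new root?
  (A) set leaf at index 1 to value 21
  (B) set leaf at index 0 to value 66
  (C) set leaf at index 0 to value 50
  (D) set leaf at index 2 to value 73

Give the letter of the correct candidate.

Answer: C

Derivation:
Original leaves: [54, 11, 76, 66, 49]
Target new root: 269
Try each candidate change and compute the resulting root:
Candidate A: set leaf[1] = 21 -> leaves = [54, 21, 76, 66, 49]
  L0: [54, 21, 76, 66, 49]
  L1: h(54,21)=(54*31+21)%997=698 h(76,66)=(76*31+66)%997=428 h(49,49)=(49*31+49)%997=571 -> [698, 428, 571]
  L2: h(698,428)=(698*31+428)%997=132 h(571,571)=(571*31+571)%997=326 -> [132, 326]
  L3: h(132,326)=(132*31+326)%997=430 -> [430]
  root = 430 != target 269
Candidate B: set leaf[0] = 66 -> leaves = [66, 11, 76, 66, 49]
  L0: [66, 11, 76, 66, 49]
  L1: h(66,11)=(66*31+11)%997=63 h(76,66)=(76*31+66)%997=428 h(49,49)=(49*31+49)%997=571 -> [63, 428, 571]
  L2: h(63,428)=(63*31+428)%997=387 h(571,571)=(571*31+571)%997=326 -> [387, 326]
  L3: h(387,326)=(387*31+326)%997=359 -> [359]
  root = 359 != target 269
Candidate C: set leaf[0] = 50 -> leaves = [50, 11, 76, 66, 49]
  L0: [50, 11, 76, 66, 49]
  L1: h(50,11)=(50*31+11)%997=564 h(76,66)=(76*31+66)%997=428 h(49,49)=(49*31+49)%997=571 -> [564, 428, 571]
  L2: h(564,428)=(564*31+428)%997=963 h(571,571)=(571*31+571)%997=326 -> [963, 326]
  L3: h(963,326)=(963*31+326)%997=269 -> [269]
  root = 269 == target 269  ** MATCH **
Candidate D: set leaf[2] = 73 -> leaves = [54, 11, 73, 66, 49]
  L0: [54, 11, 73, 66, 49]
  L1: h(54,11)=(54*31+11)%997=688 h(73,66)=(73*31+66)%997=335 h(49,49)=(49*31+49)%997=571 -> [688, 335, 571]
  L2: h(688,335)=(688*31+335)%997=726 h(571,571)=(571*31+571)%997=326 -> [726, 326]
  L3: h(726,326)=(726*31+326)%997=898 -> [898]
  root = 898 != target 269
Candidate C produces the target root.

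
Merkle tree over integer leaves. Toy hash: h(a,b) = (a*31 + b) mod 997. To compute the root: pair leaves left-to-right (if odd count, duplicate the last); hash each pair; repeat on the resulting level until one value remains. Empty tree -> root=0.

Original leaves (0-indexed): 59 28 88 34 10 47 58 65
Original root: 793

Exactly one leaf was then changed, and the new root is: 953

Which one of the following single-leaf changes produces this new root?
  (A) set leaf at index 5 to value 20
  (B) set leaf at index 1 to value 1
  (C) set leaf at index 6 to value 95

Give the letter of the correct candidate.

Answer: A

Derivation:
Original leaves: [59, 28, 88, 34, 10, 47, 58, 65]
Target new root: 953
Try each candidate change and compute the resulting root:
Candidate A: set leaf[5] = 20 -> leaves = [59, 28, 88, 34, 10, 20, 58, 65]
  L0: [59, 28, 88, 34, 10, 20, 58, 65]
  L1: h(59,28)=(59*31+28)%997=860 h(88,34)=(88*31+34)%997=768 h(10,20)=(10*31+20)%997=330 h(58,65)=(58*31+65)%997=866 -> [860, 768, 330, 866]
  L2: h(860,768)=(860*31+768)%997=509 h(330,866)=(330*31+866)%997=129 -> [509, 129]
  L3: h(509,129)=(509*31+129)%997=953 -> [953]
  root = 953 == target 953  ** MATCH **
Candidate B: set leaf[1] = 1 -> leaves = [59, 1, 88, 34, 10, 47, 58, 65]
  L0: [59, 1, 88, 34, 10, 47, 58, 65]
  L1: h(59,1)=(59*31+1)%997=833 h(88,34)=(88*31+34)%997=768 h(10,47)=(10*31+47)%997=357 h(58,65)=(58*31+65)%997=866 -> [833, 768, 357, 866]
  L2: h(833,768)=(833*31+768)%997=669 h(357,866)=(357*31+866)%997=966 -> [669, 966]
  L3: h(669,966)=(669*31+966)%997=768 -> [768]
  root = 768 != target 953
Candidate C: set leaf[6] = 95 -> leaves = [59, 28, 88, 34, 10, 47, 95, 65]
  L0: [59, 28, 88, 34, 10, 47, 95, 65]
  L1: h(59,28)=(59*31+28)%997=860 h(88,34)=(88*31+34)%997=768 h(10,47)=(10*31+47)%997=357 h(95,65)=(95*31+65)%997=19 -> [860, 768, 357, 19]
  L2: h(860,768)=(860*31+768)%997=509 h(357,19)=(357*31+19)%997=119 -> [509, 119]
  L3: h(509,119)=(509*31+119)%997=943 -> [943]
  root = 943 != target 953
Candidate A produces the target root.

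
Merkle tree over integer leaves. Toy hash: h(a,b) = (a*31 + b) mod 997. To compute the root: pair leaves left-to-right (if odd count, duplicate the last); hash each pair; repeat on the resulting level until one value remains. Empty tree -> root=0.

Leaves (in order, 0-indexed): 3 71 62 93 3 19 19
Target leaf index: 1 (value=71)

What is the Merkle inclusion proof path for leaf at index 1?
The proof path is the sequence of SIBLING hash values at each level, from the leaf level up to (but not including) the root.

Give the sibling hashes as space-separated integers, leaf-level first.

Answer: 3 21 92

Derivation:
L0 (leaves): [3, 71, 62, 93, 3, 19, 19], target index=1
L1: h(3,71)=(3*31+71)%997=164 [pair 0] h(62,93)=(62*31+93)%997=21 [pair 1] h(3,19)=(3*31+19)%997=112 [pair 2] h(19,19)=(19*31+19)%997=608 [pair 3] -> [164, 21, 112, 608]
  Sibling for proof at L0: 3
L2: h(164,21)=(164*31+21)%997=120 [pair 0] h(112,608)=(112*31+608)%997=92 [pair 1] -> [120, 92]
  Sibling for proof at L1: 21
L3: h(120,92)=(120*31+92)%997=821 [pair 0] -> [821]
  Sibling for proof at L2: 92
Root: 821
Proof path (sibling hashes from leaf to root): [3, 21, 92]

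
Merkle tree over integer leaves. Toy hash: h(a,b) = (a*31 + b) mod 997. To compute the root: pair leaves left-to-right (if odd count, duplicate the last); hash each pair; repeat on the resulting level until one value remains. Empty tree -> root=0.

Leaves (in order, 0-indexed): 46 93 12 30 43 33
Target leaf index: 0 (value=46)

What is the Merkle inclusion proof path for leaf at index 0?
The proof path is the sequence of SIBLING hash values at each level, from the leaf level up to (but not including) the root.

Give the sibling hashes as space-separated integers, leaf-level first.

L0 (leaves): [46, 93, 12, 30, 43, 33], target index=0
L1: h(46,93)=(46*31+93)%997=522 [pair 0] h(12,30)=(12*31+30)%997=402 [pair 1] h(43,33)=(43*31+33)%997=369 [pair 2] -> [522, 402, 369]
  Sibling for proof at L0: 93
L2: h(522,402)=(522*31+402)%997=632 [pair 0] h(369,369)=(369*31+369)%997=841 [pair 1] -> [632, 841]
  Sibling for proof at L1: 402
L3: h(632,841)=(632*31+841)%997=493 [pair 0] -> [493]
  Sibling for proof at L2: 841
Root: 493
Proof path (sibling hashes from leaf to root): [93, 402, 841]

Answer: 93 402 841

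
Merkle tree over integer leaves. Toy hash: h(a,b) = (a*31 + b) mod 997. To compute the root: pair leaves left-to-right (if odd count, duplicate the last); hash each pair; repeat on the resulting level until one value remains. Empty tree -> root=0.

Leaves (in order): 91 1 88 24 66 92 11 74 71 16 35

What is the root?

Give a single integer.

Answer: 334

Derivation:
L0: [91, 1, 88, 24, 66, 92, 11, 74, 71, 16, 35]
L1: h(91,1)=(91*31+1)%997=828 h(88,24)=(88*31+24)%997=758 h(66,92)=(66*31+92)%997=144 h(11,74)=(11*31+74)%997=415 h(71,16)=(71*31+16)%997=223 h(35,35)=(35*31+35)%997=123 -> [828, 758, 144, 415, 223, 123]
L2: h(828,758)=(828*31+758)%997=504 h(144,415)=(144*31+415)%997=891 h(223,123)=(223*31+123)%997=57 -> [504, 891, 57]
L3: h(504,891)=(504*31+891)%997=563 h(57,57)=(57*31+57)%997=827 -> [563, 827]
L4: h(563,827)=(563*31+827)%997=334 -> [334]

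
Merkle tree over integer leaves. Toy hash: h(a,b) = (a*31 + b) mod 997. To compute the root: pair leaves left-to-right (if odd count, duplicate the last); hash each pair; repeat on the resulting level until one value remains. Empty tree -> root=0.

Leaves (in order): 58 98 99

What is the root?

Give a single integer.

Answer: 130

Derivation:
L0: [58, 98, 99]
L1: h(58,98)=(58*31+98)%997=899 h(99,99)=(99*31+99)%997=177 -> [899, 177]
L2: h(899,177)=(899*31+177)%997=130 -> [130]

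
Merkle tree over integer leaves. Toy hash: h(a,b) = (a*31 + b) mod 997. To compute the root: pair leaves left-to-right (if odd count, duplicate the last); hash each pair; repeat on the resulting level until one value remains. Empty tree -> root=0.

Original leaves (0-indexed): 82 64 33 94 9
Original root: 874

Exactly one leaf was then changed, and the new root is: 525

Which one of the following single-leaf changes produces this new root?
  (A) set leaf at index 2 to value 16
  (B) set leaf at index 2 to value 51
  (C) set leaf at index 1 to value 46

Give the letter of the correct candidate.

Original leaves: [82, 64, 33, 94, 9]
Target new root: 525
Try each candidate change and compute the resulting root:
Candidate A: set leaf[2] = 16 -> leaves = [82, 64, 16, 94, 9]
  L0: [82, 64, 16, 94, 9]
  L1: h(82,64)=(82*31+64)%997=612 h(16,94)=(16*31+94)%997=590 h(9,9)=(9*31+9)%997=288 -> [612, 590, 288]
  L2: h(612,590)=(612*31+590)%997=619 h(288,288)=(288*31+288)%997=243 -> [619, 243]
  L3: h(619,243)=(619*31+243)%997=489 -> [489]
  root = 489 != target 525
Candidate B: set leaf[2] = 51 -> leaves = [82, 64, 51, 94, 9]
  L0: [82, 64, 51, 94, 9]
  L1: h(82,64)=(82*31+64)%997=612 h(51,94)=(51*31+94)%997=678 h(9,9)=(9*31+9)%997=288 -> [612, 678, 288]
  L2: h(612,678)=(612*31+678)%997=707 h(288,288)=(288*31+288)%997=243 -> [707, 243]
  L3: h(707,243)=(707*31+243)%997=226 -> [226]
  root = 226 != target 525
Candidate C: set leaf[1] = 46 -> leaves = [82, 46, 33, 94, 9]
  L0: [82, 46, 33, 94, 9]
  L1: h(82,46)=(82*31+46)%997=594 h(33,94)=(33*31+94)%997=120 h(9,9)=(9*31+9)%997=288 -> [594, 120, 288]
  L2: h(594,120)=(594*31+120)%997=588 h(288,288)=(288*31+288)%997=243 -> [588, 243]
  L3: h(588,243)=(588*31+243)%997=525 -> [525]
  root = 525 == target 525  ** MATCH **
Candidate C produces the target root.

Answer: C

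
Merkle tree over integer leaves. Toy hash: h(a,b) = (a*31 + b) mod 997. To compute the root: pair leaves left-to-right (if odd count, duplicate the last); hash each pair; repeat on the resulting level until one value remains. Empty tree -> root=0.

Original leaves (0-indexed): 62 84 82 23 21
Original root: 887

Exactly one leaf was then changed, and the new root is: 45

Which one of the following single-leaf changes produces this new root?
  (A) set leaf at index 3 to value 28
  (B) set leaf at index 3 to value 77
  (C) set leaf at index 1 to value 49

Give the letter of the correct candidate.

Answer: A

Derivation:
Original leaves: [62, 84, 82, 23, 21]
Target new root: 45
Try each candidate change and compute the resulting root:
Candidate A: set leaf[3] = 28 -> leaves = [62, 84, 82, 28, 21]
  L0: [62, 84, 82, 28, 21]
  L1: h(62,84)=(62*31+84)%997=12 h(82,28)=(82*31+28)%997=576 h(21,21)=(21*31+21)%997=672 -> [12, 576, 672]
  L2: h(12,576)=(12*31+576)%997=948 h(672,672)=(672*31+672)%997=567 -> [948, 567]
  L3: h(948,567)=(948*31+567)%997=45 -> [45]
  root = 45 == target 45  ** MATCH **
Candidate B: set leaf[3] = 77 -> leaves = [62, 84, 82, 77, 21]
  L0: [62, 84, 82, 77, 21]
  L1: h(62,84)=(62*31+84)%997=12 h(82,77)=(82*31+77)%997=625 h(21,21)=(21*31+21)%997=672 -> [12, 625, 672]
  L2: h(12,625)=(12*31+625)%997=0 h(672,672)=(672*31+672)%997=567 -> [0, 567]
  L3: h(0,567)=(0*31+567)%997=567 -> [567]
  root = 567 != target 45
Candidate C: set leaf[1] = 49 -> leaves = [62, 49, 82, 23, 21]
  L0: [62, 49, 82, 23, 21]
  L1: h(62,49)=(62*31+49)%997=974 h(82,23)=(82*31+23)%997=571 h(21,21)=(21*31+21)%997=672 -> [974, 571, 672]
  L2: h(974,571)=(974*31+571)%997=855 h(672,672)=(672*31+672)%997=567 -> [855, 567]
  L3: h(855,567)=(855*31+567)%997=153 -> [153]
  root = 153 != target 45
Candidate A produces the target root.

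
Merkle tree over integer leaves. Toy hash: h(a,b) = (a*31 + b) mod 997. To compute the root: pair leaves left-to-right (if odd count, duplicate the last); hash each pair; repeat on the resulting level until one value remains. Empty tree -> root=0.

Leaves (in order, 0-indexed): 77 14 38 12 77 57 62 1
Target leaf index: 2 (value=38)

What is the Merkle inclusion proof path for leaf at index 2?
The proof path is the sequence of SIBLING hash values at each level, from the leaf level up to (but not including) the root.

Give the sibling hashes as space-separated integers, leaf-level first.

L0 (leaves): [77, 14, 38, 12, 77, 57, 62, 1], target index=2
L1: h(77,14)=(77*31+14)%997=407 [pair 0] h(38,12)=(38*31+12)%997=193 [pair 1] h(77,57)=(77*31+57)%997=450 [pair 2] h(62,1)=(62*31+1)%997=926 [pair 3] -> [407, 193, 450, 926]
  Sibling for proof at L0: 12
L2: h(407,193)=(407*31+193)%997=846 [pair 0] h(450,926)=(450*31+926)%997=918 [pair 1] -> [846, 918]
  Sibling for proof at L1: 407
L3: h(846,918)=(846*31+918)%997=225 [pair 0] -> [225]
  Sibling for proof at L2: 918
Root: 225
Proof path (sibling hashes from leaf to root): [12, 407, 918]

Answer: 12 407 918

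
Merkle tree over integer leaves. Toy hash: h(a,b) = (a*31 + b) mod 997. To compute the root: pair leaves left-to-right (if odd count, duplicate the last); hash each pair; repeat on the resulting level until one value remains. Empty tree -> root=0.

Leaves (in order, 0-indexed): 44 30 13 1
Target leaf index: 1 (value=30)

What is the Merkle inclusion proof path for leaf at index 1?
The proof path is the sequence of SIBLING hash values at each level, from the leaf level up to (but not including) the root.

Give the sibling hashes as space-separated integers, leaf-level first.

Answer: 44 404

Derivation:
L0 (leaves): [44, 30, 13, 1], target index=1
L1: h(44,30)=(44*31+30)%997=397 [pair 0] h(13,1)=(13*31+1)%997=404 [pair 1] -> [397, 404]
  Sibling for proof at L0: 44
L2: h(397,404)=(397*31+404)%997=747 [pair 0] -> [747]
  Sibling for proof at L1: 404
Root: 747
Proof path (sibling hashes from leaf to root): [44, 404]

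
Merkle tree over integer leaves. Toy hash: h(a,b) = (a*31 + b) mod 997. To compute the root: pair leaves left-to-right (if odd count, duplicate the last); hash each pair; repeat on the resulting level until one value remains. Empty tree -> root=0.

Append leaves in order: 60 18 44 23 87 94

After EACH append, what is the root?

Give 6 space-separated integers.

After append 60 (leaves=[60]):
  L0: [60]
  root=60
After append 18 (leaves=[60, 18]):
  L0: [60, 18]
  L1: h(60,18)=(60*31+18)%997=881 -> [881]
  root=881
After append 44 (leaves=[60, 18, 44]):
  L0: [60, 18, 44]
  L1: h(60,18)=(60*31+18)%997=881 h(44,44)=(44*31+44)%997=411 -> [881, 411]
  L2: h(881,411)=(881*31+411)%997=803 -> [803]
  root=803
After append 23 (leaves=[60, 18, 44, 23]):
  L0: [60, 18, 44, 23]
  L1: h(60,18)=(60*31+18)%997=881 h(44,23)=(44*31+23)%997=390 -> [881, 390]
  L2: h(881,390)=(881*31+390)%997=782 -> [782]
  root=782
After append 87 (leaves=[60, 18, 44, 23, 87]):
  L0: [60, 18, 44, 23, 87]
  L1: h(60,18)=(60*31+18)%997=881 h(44,23)=(44*31+23)%997=390 h(87,87)=(87*31+87)%997=790 -> [881, 390, 790]
  L2: h(881,390)=(881*31+390)%997=782 h(790,790)=(790*31+790)%997=355 -> [782, 355]
  L3: h(782,355)=(782*31+355)%997=669 -> [669]
  root=669
After append 94 (leaves=[60, 18, 44, 23, 87, 94]):
  L0: [60, 18, 44, 23, 87, 94]
  L1: h(60,18)=(60*31+18)%997=881 h(44,23)=(44*31+23)%997=390 h(87,94)=(87*31+94)%997=797 -> [881, 390, 797]
  L2: h(881,390)=(881*31+390)%997=782 h(797,797)=(797*31+797)%997=579 -> [782, 579]
  L3: h(782,579)=(782*31+579)%997=893 -> [893]
  root=893

Answer: 60 881 803 782 669 893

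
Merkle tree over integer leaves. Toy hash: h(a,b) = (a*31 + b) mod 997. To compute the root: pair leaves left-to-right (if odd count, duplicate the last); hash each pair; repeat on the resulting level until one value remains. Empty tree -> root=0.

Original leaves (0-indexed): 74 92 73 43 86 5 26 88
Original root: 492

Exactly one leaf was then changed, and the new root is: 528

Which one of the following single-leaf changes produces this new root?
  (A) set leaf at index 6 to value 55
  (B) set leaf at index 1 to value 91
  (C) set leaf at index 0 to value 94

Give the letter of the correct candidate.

Original leaves: [74, 92, 73, 43, 86, 5, 26, 88]
Target new root: 528
Try each candidate change and compute the resulting root:
Candidate A: set leaf[6] = 55 -> leaves = [74, 92, 73, 43, 86, 5, 55, 88]
  L0: [74, 92, 73, 43, 86, 5, 55, 88]
  L1: h(74,92)=(74*31+92)%997=392 h(73,43)=(73*31+43)%997=312 h(86,5)=(86*31+5)%997=677 h(55,88)=(55*31+88)%997=796 -> [392, 312, 677, 796]
  L2: h(392,312)=(392*31+312)%997=500 h(677,796)=(677*31+796)%997=846 -> [500, 846]
  L3: h(500,846)=(500*31+846)%997=394 -> [394]
  root = 394 != target 528
Candidate B: set leaf[1] = 91 -> leaves = [74, 91, 73, 43, 86, 5, 26, 88]
  L0: [74, 91, 73, 43, 86, 5, 26, 88]
  L1: h(74,91)=(74*31+91)%997=391 h(73,43)=(73*31+43)%997=312 h(86,5)=(86*31+5)%997=677 h(26,88)=(26*31+88)%997=894 -> [391, 312, 677, 894]
  L2: h(391,312)=(391*31+312)%997=469 h(677,894)=(677*31+894)%997=944 -> [469, 944]
  L3: h(469,944)=(469*31+944)%997=528 -> [528]
  root = 528 == target 528  ** MATCH **
Candidate C: set leaf[0] = 94 -> leaves = [94, 92, 73, 43, 86, 5, 26, 88]
  L0: [94, 92, 73, 43, 86, 5, 26, 88]
  L1: h(94,92)=(94*31+92)%997=15 h(73,43)=(73*31+43)%997=312 h(86,5)=(86*31+5)%997=677 h(26,88)=(26*31+88)%997=894 -> [15, 312, 677, 894]
  L2: h(15,312)=(15*31+312)%997=777 h(677,894)=(677*31+894)%997=944 -> [777, 944]
  L3: h(777,944)=(777*31+944)%997=106 -> [106]
  root = 106 != target 528
Candidate B produces the target root.

Answer: B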